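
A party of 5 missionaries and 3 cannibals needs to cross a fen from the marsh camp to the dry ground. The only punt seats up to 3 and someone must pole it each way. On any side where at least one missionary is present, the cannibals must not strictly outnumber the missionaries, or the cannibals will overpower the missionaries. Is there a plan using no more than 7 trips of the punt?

Yes — this plan uses 7 crossings (≤ 7):
1. 2 cannibals → the dry ground.  (the marsh camp: 5M 1C; the dry ground: 0M 2C)
2. 1 cannibal ← the marsh camp.  (the marsh camp: 5M 2C; the dry ground: 0M 1C)
3. 2 missionaries and 1 cannibal → the dry ground.  (the marsh camp: 3M 1C; the dry ground: 2M 2C)
4. 1 cannibal ← the marsh camp.  (the marsh camp: 3M 2C; the dry ground: 2M 1C)
5. 1 missionary and 2 cannibals → the dry ground.  (the marsh camp: 2M 0C; the dry ground: 3M 3C)
6. 1 cannibal ← the marsh camp.  (the marsh camp: 2M 1C; the dry ground: 3M 2C)
7. 2 missionaries and 1 cannibal → the dry ground.  (the marsh camp: 0M 0C; the dry ground: 5M 3C)

Yes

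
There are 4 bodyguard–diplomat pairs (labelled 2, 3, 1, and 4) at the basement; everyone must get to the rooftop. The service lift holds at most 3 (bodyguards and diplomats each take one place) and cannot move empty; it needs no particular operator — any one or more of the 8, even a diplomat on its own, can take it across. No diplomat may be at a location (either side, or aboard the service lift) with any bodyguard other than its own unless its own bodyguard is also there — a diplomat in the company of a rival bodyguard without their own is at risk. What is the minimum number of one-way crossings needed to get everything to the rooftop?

9

Counting alone: each trip to the rooftop takes at most 3 across and each return brings at least 1 back, so after t trips out (and t−1 returns) at most 3t − (t−1) of the 8 are across; that first reaches 8 at t = 4, so at least 7 crossings are needed.
The safety rule pushes this higher. Following every safe sequence of crossings, the most of the 8 that can be at the rooftop as the service lift arrives there on crossing 7 is 7 — never all 8.
So no plan with fewer than 9 crossings exists, and this one achieves 9:
1. bodyguard 2 and diplomat 2 cross → the rooftop.
2. bodyguard 2 crosses ← the basement.
3. bodyguard 2, bodyguard 3, and diplomat 3 cross → the rooftop.
4. bodyguard 2 and diplomat 2 cross ← the basement.
5. bodyguard 1, bodyguard 2, and bodyguard 4 cross → the rooftop.
6. diplomat 3 crosses ← the basement.
7. diplomat 2 and diplomat 3 cross → the rooftop.
8. diplomat 2 crosses ← the basement.
9. diplomat 1, diplomat 2, and diplomat 4 cross → the rooftop.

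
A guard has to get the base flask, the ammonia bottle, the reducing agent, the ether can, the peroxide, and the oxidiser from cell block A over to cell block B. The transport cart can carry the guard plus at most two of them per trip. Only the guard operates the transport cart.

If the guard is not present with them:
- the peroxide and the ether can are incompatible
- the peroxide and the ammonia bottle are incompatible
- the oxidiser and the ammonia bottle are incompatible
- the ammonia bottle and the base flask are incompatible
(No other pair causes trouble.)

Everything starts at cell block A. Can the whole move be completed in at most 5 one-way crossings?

No

Counting alone: the guard can take at most 2 across per trip to cell block B, so moving all 6 needs at least 3 loaded trips out, with a return between consecutive ones — at least 5 crossings.
The safety rule pushes this higher. Following every safe sequence of crossings, the most of the 6 that can be at cell block B as the transport cart arrives there on crossing 5 is 5 — never all 6.
So the move cannot be finished within 5 crossings. (The shortest complete plan takes 7:)
1. Guard goes to cell block B with the ammonia bottle and the ether can.  [cell block A: the base flask, the oxidiser, the peroxide, the reducing agent | cell block B: the ammonia bottle, the ether can]
2. Guard goes back to cell block A alone.  [cell block A: the base flask, the oxidiser, the peroxide, the reducing agent | cell block B: the ammonia bottle, the ether can]
3. Guard goes to cell block B with the reducing agent.  [cell block A: the base flask, the oxidiser, the peroxide | cell block B: the ammonia bottle, the ether can, the reducing agent]
4. Guard goes back to cell block A alone.  [cell block A: the base flask, the oxidiser, the peroxide | cell block B: the ammonia bottle, the ether can, the reducing agent]
5. Guard goes to cell block B with the base flask and the oxidiser.  [cell block A: the peroxide | cell block B: the ammonia bottle, the base flask, the ether can, the oxidiser, the reducing agent]
6. Guard goes back to cell block A with the ammonia bottle.  [cell block A: the ammonia bottle, the peroxide | cell block B: the base flask, the ether can, the oxidiser, the reducing agent]
7. Guard goes to cell block B with the ammonia bottle and the peroxide.  [cell block A: — | cell block B: the ammonia bottle, the base flask, the ether can, the oxidiser, the peroxide, the reducing agent]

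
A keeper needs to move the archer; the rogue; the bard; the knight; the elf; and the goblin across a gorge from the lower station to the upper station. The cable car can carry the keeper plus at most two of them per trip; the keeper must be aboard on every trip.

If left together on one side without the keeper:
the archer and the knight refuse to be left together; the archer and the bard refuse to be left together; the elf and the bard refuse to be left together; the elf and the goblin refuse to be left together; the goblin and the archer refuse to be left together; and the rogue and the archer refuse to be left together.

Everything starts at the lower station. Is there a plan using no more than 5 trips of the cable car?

Counting alone: the keeper can take at most 2 across per trip to the upper station, so moving all 6 needs at least 3 loaded trips out, with a return between consecutive ones — at least 5 crossings.
The safety rule pushes this higher. Following every safe sequence of crossings, the most of the 6 that can be at the upper station as the cable car arrives there on crossing 5 is 5 — never all 6.
So the move cannot be finished within 5 crossings. (The shortest complete plan takes 7:)
1. Keeper goes to the upper station with the archer and the elf.  [the lower station: the bard, the goblin, the knight, the rogue | the upper station: the archer, the elf]
2. Keeper goes back to the lower station alone.  [the lower station: the bard, the goblin, the knight, the rogue | the upper station: the archer, the elf]
3. Keeper goes to the upper station with the bard and the rogue.  [the lower station: the goblin, the knight | the upper station: the archer, the bard, the elf, the rogue]
4. Keeper goes back to the lower station with the archer and the elf.  [the lower station: the archer, the elf, the goblin, the knight | the upper station: the bard, the rogue]
5. Keeper goes to the upper station with the goblin and the knight.  [the lower station: the archer, the elf | the upper station: the bard, the goblin, the knight, the rogue]
6. Keeper goes back to the lower station alone.  [the lower station: the archer, the elf | the upper station: the bard, the goblin, the knight, the rogue]
7. Keeper goes to the upper station with the archer and the elf.  [the lower station: — | the upper station: the archer, the bard, the elf, the goblin, the knight, the rogue]

No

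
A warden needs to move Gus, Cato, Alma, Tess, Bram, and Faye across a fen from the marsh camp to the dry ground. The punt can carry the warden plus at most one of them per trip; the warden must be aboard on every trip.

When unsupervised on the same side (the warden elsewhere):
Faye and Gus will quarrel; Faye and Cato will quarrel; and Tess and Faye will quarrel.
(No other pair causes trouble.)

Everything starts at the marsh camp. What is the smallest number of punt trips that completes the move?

Following every safe sequence of crossings from the start, the most of the 6 that can be at the dry ground as the punt arrives there on crossings 1, 3, 5, 7 is 1, 2, 3, 4 respectively; the best ever achieved is 4 of 6.
From crossing 9 on, no configuration arises that was not already reachable earlier: only 36 distinct safe configurations (who is on which side, and where the punt is) can ever be reached, none of them has everyone across, and every continuation just revisits them. So no valid plan exists.

impossible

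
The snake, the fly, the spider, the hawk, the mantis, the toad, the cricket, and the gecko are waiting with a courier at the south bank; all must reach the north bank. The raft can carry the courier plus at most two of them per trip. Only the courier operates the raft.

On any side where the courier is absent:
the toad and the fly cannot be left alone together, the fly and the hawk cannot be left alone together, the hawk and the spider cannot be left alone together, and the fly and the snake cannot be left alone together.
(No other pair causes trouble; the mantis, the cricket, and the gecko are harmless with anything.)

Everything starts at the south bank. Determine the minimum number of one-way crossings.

9

Counting alone: the courier can take at most 2 across per trip to the north bank, so moving all 8 needs at least 4 loaded trips out, with a return between consecutive ones — at least 7 crossings.
The safety rule pushes this higher. Following every safe sequence of crossings, the most of the 8 that can be at the north bank as the raft arrives there on crossing 7 is 7 — never all 8.
So no plan with fewer than 9 crossings exists, and this one achieves 9:
1. Courier goes to the north bank with the fly and the spider.  [the south bank: the cricket, the gecko, the hawk, the mantis, the snake, the toad | the north bank: the fly, the spider]
2. Courier goes back to the south bank alone.  [the south bank: the cricket, the gecko, the hawk, the mantis, the snake, the toad | the north bank: the fly, the spider]
3. Courier goes to the north bank with the mantis.  [the south bank: the cricket, the gecko, the hawk, the snake, the toad | the north bank: the fly, the mantis, the spider]
4. Courier goes back to the south bank alone.  [the south bank: the cricket, the gecko, the hawk, the snake, the toad | the north bank: the fly, the mantis, the spider]
5. Courier goes to the north bank with the cricket and the gecko.  [the south bank: the hawk, the snake, the toad | the north bank: the cricket, the fly, the gecko, the mantis, the spider]
6. Courier goes back to the south bank alone.  [the south bank: the hawk, the snake, the toad | the north bank: the cricket, the fly, the gecko, the mantis, the spider]
7. Courier goes to the north bank with the snake and the toad.  [the south bank: the hawk | the north bank: the cricket, the fly, the gecko, the mantis, the snake, the spider, the toad]
8. Courier goes back to the south bank with the fly.  [the south bank: the fly, the hawk | the north bank: the cricket, the gecko, the mantis, the snake, the spider, the toad]
9. Courier goes to the north bank with the fly and the hawk.  [the south bank: — | the north bank: the cricket, the fly, the gecko, the hawk, the mantis, the snake, the spider, the toad]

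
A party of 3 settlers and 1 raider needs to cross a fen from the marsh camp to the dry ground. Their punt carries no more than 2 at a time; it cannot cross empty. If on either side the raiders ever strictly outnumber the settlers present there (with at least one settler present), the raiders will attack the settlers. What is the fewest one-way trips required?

5

Counting alone: each trip to the dry ground takes at most 2 across and each return brings at least 1 back, so after t trips out (and t−1 returns) at most 2t − (t−1) of the 4 are across; that first reaches 4 at t = 3, so at least 5 crossings are needed.
The plan below uses exactly 5 crossings, so it is optimal:
1. 1 settler and 1 raider → the dry ground.  (the marsh camp: 2S 0R; the dry ground: 1S 1R)
2. 1 raider ← the marsh camp.  (the marsh camp: 2S 1R; the dry ground: 1S 0R)
3. 1 settler and 1 raider → the dry ground.  (the marsh camp: 1S 0R; the dry ground: 2S 1R)
4. 1 raider ← the marsh camp.  (the marsh camp: 1S 1R; the dry ground: 2S 0R)
5. 1 settler and 1 raider → the dry ground.  (the marsh camp: 0S 0R; the dry ground: 3S 1R)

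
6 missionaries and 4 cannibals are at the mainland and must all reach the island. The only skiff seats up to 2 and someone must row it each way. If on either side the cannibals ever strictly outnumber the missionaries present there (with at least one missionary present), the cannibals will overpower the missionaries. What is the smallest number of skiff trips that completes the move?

Counting alone: each trip to the island takes at most 2 across and each return brings at least 1 back, so after t trips out (and t−1 returns) at most 2t − (t−1) of the 10 are across; that first reaches 10 at t = 9, so at least 17 crossings are needed.
The plan below uses exactly 17 crossings, so it is optimal:
1. 2 cannibals → the island.  (the mainland: 6M 2C; the island: 0M 2C)
2. 1 cannibal ← the mainland.  (the mainland: 6M 3C; the island: 0M 1C)
3. 2 cannibals → the island.  (the mainland: 6M 1C; the island: 0M 3C)
4. 1 cannibal ← the mainland.  (the mainland: 6M 2C; the island: 0M 2C)
5. 2 missionaries → the island.  (the mainland: 4M 2C; the island: 2M 2C)
6. 1 cannibal ← the mainland.  (the mainland: 4M 3C; the island: 2M 1C)
7. 1 missionary and 1 cannibal → the island.  (the mainland: 3M 2C; the island: 3M 2C)
8. 1 cannibal ← the mainland.  (the mainland: 3M 3C; the island: 3M 1C)
9. 2 cannibals → the island.  (the mainland: 3M 1C; the island: 3M 3C)
10. 1 cannibal ← the mainland.  (the mainland: 3M 2C; the island: 3M 2C)
11. 1 missionary and 1 cannibal → the island.  (the mainland: 2M 1C; the island: 4M 3C)
12. 1 cannibal ← the mainland.  (the mainland: 2M 2C; the island: 4M 2C)
13. 2 cannibals → the island.  (the mainland: 2M 0C; the island: 4M 4C)
14. 1 cannibal ← the mainland.  (the mainland: 2M 1C; the island: 4M 3C)
15. 1 missionary and 1 cannibal → the island.  (the mainland: 1M 0C; the island: 5M 4C)
16. 1 cannibal ← the mainland.  (the mainland: 1M 1C; the island: 5M 3C)
17. 1 missionary and 1 cannibal → the island.  (the mainland: 0M 0C; the island: 6M 4C)

17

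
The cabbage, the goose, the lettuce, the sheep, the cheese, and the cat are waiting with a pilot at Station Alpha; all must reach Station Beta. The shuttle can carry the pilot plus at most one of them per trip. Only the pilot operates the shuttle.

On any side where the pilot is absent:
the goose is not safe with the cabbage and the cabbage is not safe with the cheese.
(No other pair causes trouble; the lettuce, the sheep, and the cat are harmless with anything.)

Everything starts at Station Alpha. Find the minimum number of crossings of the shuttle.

Counting alone: the pilot can take at most 1 across per trip to Station Beta, so moving all 6 needs at least 6 loaded trips out, with a return between consecutive ones — at least 11 crossings.
The safety rule pushes this higher. Following every safe sequence of crossings, the most of the 6 that can be at Station Beta as the shuttle arrives there on crossing 11 is 5 — never all 6.
So no plan with fewer than 13 crossings exists, and this one achieves 13:
1. Pilot goes to Station Beta with the cabbage.
2. Pilot goes back to Station Alpha alone.
3. Pilot goes to Station Beta with the goose.
4. Pilot goes back to Station Alpha with the cabbage.
5. Pilot goes to Station Beta with the cheese.
6. Pilot goes back to Station Alpha alone.
7. Pilot goes to Station Beta with the lettuce.
8. Pilot goes back to Station Alpha alone.
9. Pilot goes to Station Beta with the sheep.
10. Pilot goes back to Station Alpha alone.
11. Pilot goes to Station Beta with the cat.
12. Pilot goes back to Station Alpha alone.
13. Pilot goes to Station Beta with the cabbage.

13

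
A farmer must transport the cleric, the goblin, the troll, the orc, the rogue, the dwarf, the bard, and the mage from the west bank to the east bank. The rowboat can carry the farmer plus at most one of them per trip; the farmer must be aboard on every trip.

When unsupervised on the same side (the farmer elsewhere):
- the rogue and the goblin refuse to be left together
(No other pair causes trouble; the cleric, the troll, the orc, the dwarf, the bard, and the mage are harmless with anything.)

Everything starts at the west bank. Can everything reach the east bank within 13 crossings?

Counting alone: the farmer can take at most 1 across per trip to the east bank, so moving all 8 needs at least 8 loaded trips out, with a return between consecutive ones — at least 15 crossings.
Since 13 < 15, 13 crossings cannot be enough. (The shortest complete plan in fact takes 15:)
1. Farmer goes to the east bank with the goblin.
2. Farmer goes back to the west bank alone.
3. Farmer goes to the east bank with the cleric.
4. Farmer goes back to the west bank alone.
5. Farmer goes to the east bank with the troll.
6. Farmer goes back to the west bank alone.
7. Farmer goes to the east bank with the orc.
8. Farmer goes back to the west bank alone.
9. Farmer goes to the east bank with the dwarf.
10. Farmer goes back to the west bank alone.
11. Farmer goes to the east bank with the bard.
12. Farmer goes back to the west bank alone.
13. Farmer goes to the east bank with the mage.
14. Farmer goes back to the west bank alone.
15. Farmer goes to the east bank with the rogue.

No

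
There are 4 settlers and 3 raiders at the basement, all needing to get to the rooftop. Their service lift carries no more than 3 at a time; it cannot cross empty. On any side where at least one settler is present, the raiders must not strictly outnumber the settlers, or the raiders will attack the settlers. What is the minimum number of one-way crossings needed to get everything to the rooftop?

5

Counting alone: each trip to the rooftop takes at most 3 across and each return brings at least 1 back, so after t trips out (and t−1 returns) at most 3t − (t−1) of the 7 are across; that first reaches 7 at t = 3, so at least 5 crossings are needed.
The plan below uses exactly 5 crossings, so it is optimal:
1. 3 raiders → the rooftop.  (the basement: 4S 0R; the rooftop: 0S 3R)
2. 1 raider ← the basement.  (the basement: 4S 1R; the rooftop: 0S 2R)
3. 3 settlers → the rooftop.  (the basement: 1S 1R; the rooftop: 3S 2R)
4. 1 settler ← the basement.  (the basement: 2S 1R; the rooftop: 2S 2R)
5. 2 settlers and 1 raider → the rooftop.  (the basement: 0S 0R; the rooftop: 4S 3R)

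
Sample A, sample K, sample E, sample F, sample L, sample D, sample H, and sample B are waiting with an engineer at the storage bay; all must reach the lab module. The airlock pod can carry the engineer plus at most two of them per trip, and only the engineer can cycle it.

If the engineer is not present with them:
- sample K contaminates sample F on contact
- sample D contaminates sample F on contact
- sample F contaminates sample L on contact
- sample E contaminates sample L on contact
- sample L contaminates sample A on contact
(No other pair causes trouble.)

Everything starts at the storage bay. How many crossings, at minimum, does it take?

Counting alone: the engineer can take at most 2 across per trip to the lab module, so moving all 8 needs at least 4 loaded trips out, with a return between consecutive ones — at least 7 crossings.
The safety rule pushes this higher. Following every safe sequence of crossings, the most of the 8 that can be at the lab module as the airlock pod arrives there on crossing 7 is 7 — never all 8.
So no plan with fewer than 9 crossings exists, and this one achieves 9:
1. Engineer goes to the lab module with sample F and sample L.  [the storage bay: sample A, sample B, sample D, sample E, sample H, sample K | the lab module: sample F, sample L]
2. Engineer goes back to the storage bay with sample F.  [the storage bay: sample A, sample B, sample D, sample E, sample F, sample H, sample K | the lab module: sample L]
3. Engineer goes to the lab module with sample D and sample K.  [the storage bay: sample A, sample B, sample E, sample F, sample H | the lab module: sample D, sample K, sample L]
4. Engineer goes back to the storage bay alone.  [the storage bay: sample A, sample B, sample E, sample F, sample H | the lab module: sample D, sample K, sample L]
5. Engineer goes to the lab module with sample B and sample H.  [the storage bay: sample A, sample E, sample F | the lab module: sample B, sample D, sample H, sample K, sample L]
6. Engineer goes back to the storage bay alone.  [the storage bay: sample A, sample E, sample F | the lab module: sample B, sample D, sample H, sample K, sample L]
7. Engineer goes to the lab module with sample A and sample E.  [the storage bay: sample F | the lab module: sample A, sample B, sample D, sample E, sample H, sample K, sample L]
8. Engineer goes back to the storage bay with sample L.  [the storage bay: sample F, sample L | the lab module: sample A, sample B, sample D, sample E, sample H, sample K]
9. Engineer goes to the lab module with sample F and sample L.  [the storage bay: — | the lab module: sample A, sample B, sample D, sample E, sample F, sample H, sample K, sample L]

9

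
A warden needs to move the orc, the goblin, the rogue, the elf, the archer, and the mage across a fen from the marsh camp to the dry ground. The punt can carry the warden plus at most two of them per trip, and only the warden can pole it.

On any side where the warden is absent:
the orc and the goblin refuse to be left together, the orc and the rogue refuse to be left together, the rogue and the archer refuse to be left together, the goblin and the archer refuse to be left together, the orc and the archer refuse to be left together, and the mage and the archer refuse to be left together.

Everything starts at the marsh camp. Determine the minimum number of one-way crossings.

9

Counting alone: the warden can take at most 2 across per trip to the dry ground, so moving all 6 needs at least 3 loaded trips out, with a return between consecutive ones — at least 5 crossings.
The safety rule pushes this higher. Following every safe sequence of crossings, the most of the 6 that can be at the dry ground as the punt arrives there on crossings 5, 7 is 4, 5 respectively — never all 6.
So no plan with fewer than 9 crossings exists, and this one achieves 9:
1. Warden goes to the dry ground with the archer and the orc.  [the marsh camp: the elf, the goblin, the mage, the rogue | the dry ground: the archer, the orc]
2. Warden goes back to the marsh camp with the orc.  [the marsh camp: the elf, the goblin, the mage, the orc, the rogue | the dry ground: the archer]
3. Warden goes to the dry ground with the elf and the orc.  [the marsh camp: the goblin, the mage, the rogue | the dry ground: the archer, the elf, the orc]
4. Warden goes back to the marsh camp with the orc.  [the marsh camp: the goblin, the mage, the orc, the rogue | the dry ground: the archer, the elf]
5. Warden goes to the dry ground with the mage and the orc.  [the marsh camp: the goblin, the rogue | the dry ground: the archer, the elf, the mage, the orc]
6. Warden goes back to the marsh camp with the archer.  [the marsh camp: the archer, the goblin, the rogue | the dry ground: the elf, the mage, the orc]
7. Warden goes to the dry ground with the goblin and the rogue.  [the marsh camp: the archer | the dry ground: the elf, the goblin, the mage, the orc, the rogue]
8. Warden goes back to the marsh camp with the orc.  [the marsh camp: the archer, the orc | the dry ground: the elf, the goblin, the mage, the rogue]
9. Warden goes to the dry ground with the archer and the orc.  [the marsh camp: — | the dry ground: the archer, the elf, the goblin, the mage, the orc, the rogue]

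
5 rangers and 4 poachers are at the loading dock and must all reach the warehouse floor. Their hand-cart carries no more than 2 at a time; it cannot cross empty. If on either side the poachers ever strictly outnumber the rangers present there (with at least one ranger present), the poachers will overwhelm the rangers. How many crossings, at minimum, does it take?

Counting alone: each trip to the warehouse floor takes at most 2 across and each return brings at least 1 back, so after t trips out (and t−1 returns) at most 2t − (t−1) of the 9 are across; that first reaches 9 at t = 8, so at least 15 crossings are needed.
The plan below uses exactly 15 crossings, so it is optimal:
1. 2 poachers → the warehouse floor.  (the loading dock: 5R 2P; the warehouse floor: 0R 2P)
2. 1 poacher ← the loading dock.  (the loading dock: 5R 3P; the warehouse floor: 0R 1P)
3. 2 poachers → the warehouse floor.  (the loading dock: 5R 1P; the warehouse floor: 0R 3P)
4. 1 poacher ← the loading dock.  (the loading dock: 5R 2P; the warehouse floor: 0R 2P)
5. 2 rangers → the warehouse floor.  (the loading dock: 3R 2P; the warehouse floor: 2R 2P)
6. 1 poacher ← the loading dock.  (the loading dock: 3R 3P; the warehouse floor: 2R 1P)
7. 1 ranger and 1 poacher → the warehouse floor.  (the loading dock: 2R 2P; the warehouse floor: 3R 2P)
8. 1 ranger ← the loading dock.  (the loading dock: 3R 2P; the warehouse floor: 2R 2P)
9. 1 ranger and 1 poacher → the warehouse floor.  (the loading dock: 2R 1P; the warehouse floor: 3R 3P)
10. 1 poacher ← the loading dock.  (the loading dock: 2R 2P; the warehouse floor: 3R 2P)
11. 1 ranger and 1 poacher → the warehouse floor.  (the loading dock: 1R 1P; the warehouse floor: 4R 3P)
12. 1 ranger ← the loading dock.  (the loading dock: 2R 1P; the warehouse floor: 3R 3P)
13. 1 ranger and 1 poacher → the warehouse floor.  (the loading dock: 1R 0P; the warehouse floor: 4R 4P)
14. 1 poacher ← the loading dock.  (the loading dock: 1R 1P; the warehouse floor: 4R 3P)
15. 1 ranger and 1 poacher → the warehouse floor.  (the loading dock: 0R 0P; the warehouse floor: 5R 4P)

15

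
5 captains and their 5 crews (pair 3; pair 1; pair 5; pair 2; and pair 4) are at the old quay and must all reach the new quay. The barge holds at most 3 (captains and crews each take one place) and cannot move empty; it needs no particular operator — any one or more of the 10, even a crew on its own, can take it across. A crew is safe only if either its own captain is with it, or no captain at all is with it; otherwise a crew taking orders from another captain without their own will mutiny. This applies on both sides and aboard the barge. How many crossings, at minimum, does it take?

Counting alone: each trip to the new quay takes at most 3 across and each return brings at least 1 back, so after t trips out (and t−1 returns) at most 3t − (t−1) of the 10 are across; that first reaches 10 at t = 5, so at least 9 crossings are needed.
The safety rule pushes this higher. Following every safe sequence of crossings, the most of the 10 that can be at the new quay as the barge arrives there on crossing 9 is 9 — never all 10.
So no plan with fewer than 11 crossings exists, and this one achieves 11:
1. captain 3 and crew 3 cross → the new quay.
2. captain 3 crosses ← the old quay.
3. crew 1, crew 2, and crew 5 cross → the new quay.
4. crew 3 crosses ← the old quay.
5. captain 1, captain 2, and captain 5 cross → the new quay.
6. captain 1 and crew 1 cross ← the old quay.
7. captain 1, captain 3, and captain 4 cross → the new quay.
8. crew 5 crosses ← the old quay.
9. crew 1 and crew 3 cross → the new quay.
10. crew 3 crosses ← the old quay.
11. crew 3, crew 4, and crew 5 cross → the new quay.

11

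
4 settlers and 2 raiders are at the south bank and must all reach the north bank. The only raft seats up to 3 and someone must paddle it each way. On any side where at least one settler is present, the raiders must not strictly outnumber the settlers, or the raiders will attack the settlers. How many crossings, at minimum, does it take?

Counting alone: each trip to the north bank takes at most 3 across and each return brings at least 1 back, so after t trips out (and t−1 returns) at most 3t − (t−1) of the 6 are across; that first reaches 6 at t = 3, so at least 5 crossings are needed.
The plan below uses exactly 5 crossings, so it is optimal:
1. 2 raiders → the north bank.  (the south bank: 4S 0R; the north bank: 0S 2R)
2. 1 raider ← the south bank.  (the south bank: 4S 1R; the north bank: 0S 1R)
3. 2 settlers and 1 raider → the north bank.  (the south bank: 2S 0R; the north bank: 2S 2R)
4. 1 raider ← the south bank.  (the south bank: 2S 1R; the north bank: 2S 1R)
5. 2 settlers and 1 raider → the north bank.  (the south bank: 0S 0R; the north bank: 4S 2R)

5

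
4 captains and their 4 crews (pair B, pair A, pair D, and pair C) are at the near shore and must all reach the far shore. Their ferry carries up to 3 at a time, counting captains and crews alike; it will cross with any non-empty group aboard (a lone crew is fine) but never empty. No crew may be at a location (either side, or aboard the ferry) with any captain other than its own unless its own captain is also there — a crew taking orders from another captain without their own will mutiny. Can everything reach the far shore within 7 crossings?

No

Counting alone: each trip to the far shore takes at most 3 across and each return brings at least 1 back, so after t trips out (and t−1 returns) at most 3t − (t−1) of the 8 are across; that first reaches 8 at t = 4, so at least 7 crossings are needed.
The safety rule pushes this higher. Following every safe sequence of crossings, the most of the 8 that can be at the far shore as the ferry arrives there on crossing 7 is 7 — never all 8.
So the move cannot be finished within 7 crossings. (The shortest complete plan takes 9:)
1. captain B and crew B cross → the far shore.
2. captain B crosses ← the near shore.
3. captain A, captain B, and crew A cross → the far shore.
4. captain B and crew B cross ← the near shore.
5. captain B, captain C, and captain D cross → the far shore.
6. crew A crosses ← the near shore.
7. crew A and crew B cross → the far shore.
8. crew B crosses ← the near shore.
9. crew B, crew C, and crew D cross → the far shore.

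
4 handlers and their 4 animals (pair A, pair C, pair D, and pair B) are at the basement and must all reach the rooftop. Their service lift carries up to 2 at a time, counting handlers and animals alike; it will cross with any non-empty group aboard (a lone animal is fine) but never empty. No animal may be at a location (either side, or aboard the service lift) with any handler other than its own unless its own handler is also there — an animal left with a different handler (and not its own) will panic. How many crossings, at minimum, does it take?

Following every safe sequence of crossings from the start, the most of the 8 that can be at the rooftop as the service lift arrives there on crossings 1, 3, 5 is 2, 3, 4 respectively; the best ever achieved is 4 of 8.
From crossing 7 on, no configuration arises that was not already reachable earlier: only 44 distinct safe configurations (who is on which side, and where the service lift is) can ever be reached, none of them has everyone across, and every continuation just revisits them. So no valid plan exists.

impossible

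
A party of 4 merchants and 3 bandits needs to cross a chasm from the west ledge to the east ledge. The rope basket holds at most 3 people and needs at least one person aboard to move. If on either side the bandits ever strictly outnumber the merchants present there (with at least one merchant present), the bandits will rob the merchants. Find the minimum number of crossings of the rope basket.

Counting alone: each trip to the east ledge takes at most 3 across and each return brings at least 1 back, so after t trips out (and t−1 returns) at most 3t − (t−1) of the 7 are across; that first reaches 7 at t = 3, so at least 5 crossings are needed.
The plan below uses exactly 5 crossings, so it is optimal:
1. 3 bandits → the east ledge.  (the west ledge: 4M 0B; the east ledge: 0M 3B)
2. 1 bandit ← the west ledge.  (the west ledge: 4M 1B; the east ledge: 0M 2B)
3. 3 merchants → the east ledge.  (the west ledge: 1M 1B; the east ledge: 3M 2B)
4. 1 merchant ← the west ledge.  (the west ledge: 2M 1B; the east ledge: 2M 2B)
5. 2 merchants and 1 bandit → the east ledge.  (the west ledge: 0M 0B; the east ledge: 4M 3B)

5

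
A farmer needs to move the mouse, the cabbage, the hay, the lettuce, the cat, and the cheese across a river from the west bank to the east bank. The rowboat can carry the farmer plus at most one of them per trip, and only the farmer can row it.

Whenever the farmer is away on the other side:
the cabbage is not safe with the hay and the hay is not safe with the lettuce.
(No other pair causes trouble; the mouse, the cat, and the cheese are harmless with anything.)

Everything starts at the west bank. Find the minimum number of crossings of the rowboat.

Counting alone: the farmer can take at most 1 across per trip to the east bank, so moving all 6 needs at least 6 loaded trips out, with a return between consecutive ones — at least 11 crossings.
The safety rule pushes this higher. Following every safe sequence of crossings, the most of the 6 that can be at the east bank as the rowboat arrives there on crossing 11 is 5 — never all 6.
So no plan with fewer than 13 crossings exists, and this one achieves 13:
1. Farmer goes to the east bank with the hay.  [the west bank: the cabbage, the cat, the cheese, the lettuce, the mouse | the east bank: the hay]
2. Farmer goes back to the west bank alone.  [the west bank: the cabbage, the cat, the cheese, the lettuce, the mouse | the east bank: the hay]
3. Farmer goes to the east bank with the mouse.  [the west bank: the cabbage, the cat, the cheese, the lettuce | the east bank: the hay, the mouse]
4. Farmer goes back to the west bank alone.  [the west bank: the cabbage, the cat, the cheese, the lettuce | the east bank: the hay, the mouse]
5. Farmer goes to the east bank with the cabbage.  [the west bank: the cat, the cheese, the lettuce | the east bank: the cabbage, the hay, the mouse]
6. Farmer goes back to the west bank with the hay.  [the west bank: the cat, the cheese, the hay, the lettuce | the east bank: the cabbage, the mouse]
7. Farmer goes to the east bank with the lettuce.  [the west bank: the cat, the cheese, the hay | the east bank: the cabbage, the lettuce, the mouse]
8. Farmer goes back to the west bank alone.  [the west bank: the cat, the cheese, the hay | the east bank: the cabbage, the lettuce, the mouse]
9. Farmer goes to the east bank with the cat.  [the west bank: the cheese, the hay | the east bank: the cabbage, the cat, the lettuce, the mouse]
10. Farmer goes back to the west bank alone.  [the west bank: the cheese, the hay | the east bank: the cabbage, the cat, the lettuce, the mouse]
11. Farmer goes to the east bank with the cheese.  [the west bank: the hay | the east bank: the cabbage, the cat, the cheese, the lettuce, the mouse]
12. Farmer goes back to the west bank alone.  [the west bank: the hay | the east bank: the cabbage, the cat, the cheese, the lettuce, the mouse]
13. Farmer goes to the east bank with the hay.  [the west bank: — | the east bank: the cabbage, the cat, the cheese, the hay, the lettuce, the mouse]

13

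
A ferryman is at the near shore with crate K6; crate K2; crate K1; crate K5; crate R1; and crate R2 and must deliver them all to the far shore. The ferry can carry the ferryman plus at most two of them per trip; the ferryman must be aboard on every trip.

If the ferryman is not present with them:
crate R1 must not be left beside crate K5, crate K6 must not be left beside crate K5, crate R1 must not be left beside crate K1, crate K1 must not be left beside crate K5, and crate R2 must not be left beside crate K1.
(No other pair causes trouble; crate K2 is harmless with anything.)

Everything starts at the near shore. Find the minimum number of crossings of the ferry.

Counting alone: the ferryman can take at most 2 across per trip to the far shore, so moving all 6 needs at least 3 loaded trips out, with a return between consecutive ones — at least 5 crossings.
The safety rule pushes this higher. Following every safe sequence of crossings, the most of the 6 that can be at the far shore as the ferry arrives there on crossings 5, 7 is 4, 5 respectively — never all 6.
So no plan with fewer than 9 crossings exists, and this one achieves 9:
1. Ferryman goes to the far shore with crate K1 and crate K5.  [the near shore: crate K2, crate K6, crate R1, crate R2 | the far shore: crate K1, crate K5]
2. Ferryman goes back to the near shore with crate K1.  [the near shore: crate K1, crate K2, crate K6, crate R1, crate R2 | the far shore: crate K5]
3. Ferryman goes to the far shore with crate K1 and crate K6.  [the near shore: crate K2, crate R1, crate R2 | the far shore: crate K1, crate K5, crate K6]
4. Ferryman goes back to the near shore with crate K5.  [the near shore: crate K2, crate K5, crate R1, crate R2 | the far shore: crate K1, crate K6]
5. Ferryman goes to the far shore with crate K2 and crate K5.  [the near shore: crate R1, crate R2 | the far shore: crate K1, crate K2, crate K5, crate K6]
6. Ferryman goes back to the near shore with crate K5.  [the near shore: crate K5, crate R1, crate R2 | the far shore: crate K1, crate K2, crate K6]
7. Ferryman goes to the far shore with crate R1 and crate R2.  [the near shore: crate K5 | the far shore: crate K1, crate K2, crate K6, crate R1, crate R2]
8. Ferryman goes back to the near shore with crate K1.  [the near shore: crate K1, crate K5 | the far shore: crate K2, crate K6, crate R1, crate R2]
9. Ferryman goes to the far shore with crate K1 and crate K5.  [the near shore: — | the far shore: crate K1, crate K2, crate K5, crate K6, crate R1, crate R2]

9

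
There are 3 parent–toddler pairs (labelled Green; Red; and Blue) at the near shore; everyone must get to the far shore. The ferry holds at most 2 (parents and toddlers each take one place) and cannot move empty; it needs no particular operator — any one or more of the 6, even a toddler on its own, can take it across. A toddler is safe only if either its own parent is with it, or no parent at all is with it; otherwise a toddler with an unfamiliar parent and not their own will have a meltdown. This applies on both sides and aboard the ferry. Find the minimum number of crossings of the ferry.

Counting alone: each trip to the far shore takes at most 2 across and each return brings at least 1 back, so after t trips out (and t−1 returns) at most 2t − (t−1) of the 6 are across; that first reaches 6 at t = 5, so at least 9 crossings are needed.
The safety rule pushes this higher. Following every safe sequence of crossings, the most of the 6 that can be at the far shore as the ferry arrives there on crossing 9 is 5 — never all 6.
So no plan with fewer than 11 crossings exists, and this one achieves 11:
1. parent Green and toddler Green cross → the far shore.
2. parent Green crosses ← the near shore.
3. toddler Blue and toddler Red cross → the far shore.
4. toddler Green crosses ← the near shore.
5. parent Blue and parent Red cross → the far shore.
6. parent Red and toddler Red cross ← the near shore.
7. parent Green and parent Red cross → the far shore.
8. toddler Blue crosses ← the near shore.
9. toddler Green and toddler Red cross → the far shore.
10. parent Blue crosses ← the near shore.
11. parent Blue and toddler Blue cross → the far shore.

11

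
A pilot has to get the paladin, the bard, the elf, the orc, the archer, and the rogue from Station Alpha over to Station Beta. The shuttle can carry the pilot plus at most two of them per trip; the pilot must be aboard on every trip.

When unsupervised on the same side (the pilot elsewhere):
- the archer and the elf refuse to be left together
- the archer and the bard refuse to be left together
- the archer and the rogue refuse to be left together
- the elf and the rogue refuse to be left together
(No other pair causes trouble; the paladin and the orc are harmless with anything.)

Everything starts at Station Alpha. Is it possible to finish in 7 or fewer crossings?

Counting alone: the pilot can take at most 2 across per trip to Station Beta, so moving all 6 needs at least 3 loaded trips out, with a return between consecutive ones — at least 5 crossings.
The safety rule pushes this higher. Following every safe sequence of crossings, the most of the 6 that can be at Station Beta as the shuttle arrives there on crossings 5, 7 is 4, 5 respectively — never all 6.
So the move cannot be finished within 7 crossings. (The shortest complete plan takes 9:)
1. Pilot goes to Station Beta with the archer and the elf.  [Station Alpha: the bard, the orc, the paladin, the rogue | Station Beta: the archer, the elf]
2. Pilot goes back to Station Alpha with the elf.  [Station Alpha: the bard, the elf, the orc, the paladin, the rogue | Station Beta: the archer]
3. Pilot goes to Station Beta with the elf and the paladin.  [Station Alpha: the bard, the orc, the rogue | Station Beta: the archer, the elf, the paladin]
4. Pilot goes back to Station Alpha with the elf.  [Station Alpha: the bard, the elf, the orc, the rogue | Station Beta: the archer, the paladin]
5. Pilot goes to Station Beta with the bard and the elf.  [Station Alpha: the orc, the rogue | Station Beta: the archer, the bard, the elf, the paladin]
6. Pilot goes back to Station Alpha with the archer.  [Station Alpha: the archer, the orc, the rogue | Station Beta: the bard, the elf, the paladin]
7. Pilot goes to Station Beta with the archer and the orc.  [Station Alpha: the rogue | Station Beta: the archer, the bard, the elf, the orc, the paladin]
8. Pilot goes back to Station Alpha with the archer.  [Station Alpha: the archer, the rogue | Station Beta: the bard, the elf, the orc, the paladin]
9. Pilot goes to Station Beta with the archer and the rogue.  [Station Alpha: — | Station Beta: the archer, the bard, the elf, the orc, the paladin, the rogue]

No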